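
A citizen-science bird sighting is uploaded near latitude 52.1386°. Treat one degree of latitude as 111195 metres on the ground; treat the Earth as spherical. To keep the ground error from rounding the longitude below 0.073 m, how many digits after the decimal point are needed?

6 decimal places

At 52.1386° one degree of longitude covers 111195 × cos 52.1386° ≈ 111195 × 0.6138 ≈ 68246.3 m.
Rounding to N decimal places gives at most 0.5 × 10⁻ᴺ degrees of error, i.e. 0.5 × 10⁻ᴺ × 68246.3 m.
Setting 34123.2 × 10⁻ᴺ ≤ 0.073 gives 10ᴺ ≥ 4.674e+05, i.e. N ≥ 5.67.
At 5 places the error can reach 0.341 m, but 6 places keeps it to 0.0341 m.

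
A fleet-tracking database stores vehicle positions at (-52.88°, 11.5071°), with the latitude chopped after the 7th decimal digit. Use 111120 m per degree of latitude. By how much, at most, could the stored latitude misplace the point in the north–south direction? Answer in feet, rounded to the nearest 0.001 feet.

0.036 feet

Truncating at 7 decimal places can drop up to a full unit in the last place, so the latitude may be off by as much as 1e-07°.
North–south distance: 1e-07° × 111120 m/° = 0.011112 m.
Converting: 0.011112 m × 3.2808 ft/m ≈ 0.036457 ft.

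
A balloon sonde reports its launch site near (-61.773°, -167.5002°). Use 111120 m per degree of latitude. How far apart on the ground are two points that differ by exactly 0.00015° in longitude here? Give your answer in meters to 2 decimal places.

At 61.773° a degree of longitude is 111120 × cos 61.773° ≈ 52556 m, so 0.00015° corresponds to 7.8834 m.

7.88 meters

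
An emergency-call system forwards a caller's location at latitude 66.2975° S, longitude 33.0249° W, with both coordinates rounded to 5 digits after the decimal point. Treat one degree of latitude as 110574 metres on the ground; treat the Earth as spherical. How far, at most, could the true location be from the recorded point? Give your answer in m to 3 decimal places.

0.596 m

Rounding to 5 decimal places leaves each coordinate within ±5e-06° of the true value.
Latitude error → 5e-06 × 110574 = 0.55287 m along the meridian.
Longitude error → 5e-06 × 110574 × cos 66.2975° = 5e-06 × 110574 × 0.4020 ≈ 0.222247 m.
The two errors are perpendicular, so the maximum displacement is √(0.55287² + 0.222247²) ≈ 0.595868 m.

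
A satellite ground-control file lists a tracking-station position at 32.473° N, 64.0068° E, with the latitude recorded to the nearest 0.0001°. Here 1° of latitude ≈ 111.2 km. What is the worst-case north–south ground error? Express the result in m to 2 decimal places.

5.56 m

Rounding to 4 decimal places leaves the latitude within ±5e-05° of the true value.
Along the meridian that is 5e-05° × 111200 m/° = 5.56 m.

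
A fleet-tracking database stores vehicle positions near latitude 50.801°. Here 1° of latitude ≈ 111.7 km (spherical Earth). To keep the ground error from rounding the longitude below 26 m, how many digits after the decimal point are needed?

4

At 50.801° one degree of longitude covers 111700 × cos 50.801° ≈ 111700 × 0.6320 ≈ 70596.2 m.
N decimal places → at most half a unit in the last place, 0.5 × 10⁻ᴺ° = 70596.2/2 × 10⁻ᴺ m.
Need 0.5 × 70596.2 × 10⁻ᴺ ≤ 26 → 10⁻ᴺ ≤ 7.366e-04, so N ≥ 3.13.
At 3 places the error can reach 35.3 m, but 4 places keeps it to 3.53 m.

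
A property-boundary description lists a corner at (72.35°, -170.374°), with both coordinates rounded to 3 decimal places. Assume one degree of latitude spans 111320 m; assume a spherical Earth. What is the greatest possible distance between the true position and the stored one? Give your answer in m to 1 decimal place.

Rounding to 3 decimal places leaves each coordinate within ±0.0005° of the true value.
Latitude error → 0.0005 × 111320 = 55.66 m along the meridian.
E–W at 72.35°: 0.0005° × 111320 × cos 72.35° = 0.0005 × 111320 × 0.3032 ≈ 16.8762 m.
The two errors are perpendicular, so the maximum displacement is √(55.66² + 16.8762²) ≈ 58.1622 m.

58.2 m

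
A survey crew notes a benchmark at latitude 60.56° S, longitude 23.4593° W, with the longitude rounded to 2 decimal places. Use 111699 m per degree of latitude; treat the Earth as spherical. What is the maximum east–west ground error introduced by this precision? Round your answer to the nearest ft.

901 ft

Rounding to 2 decimal places leaves the longitude within ±0.005° of the true value.
Parallels shrink by cos φ, so at 60.56° a degree of longitude is 111699 × 0.4915 ≈ 54901.4 m.
So at most 0.005° × 54901.4 ≈ 274.507 m east–west.
In feet: 274.507 m ÷ 0.3048 ≈ 900.61 ft.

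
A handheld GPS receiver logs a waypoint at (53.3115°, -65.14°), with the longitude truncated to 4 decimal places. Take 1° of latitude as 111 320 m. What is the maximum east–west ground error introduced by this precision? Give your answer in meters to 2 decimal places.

6.65 meters

Truncating at 4 decimal places can drop up to a full unit in the last place, so the longitude may be off by as much as 0.0001°.
At latitude 53.3115° a degree of longitude spans 111320 m × cos 53.3115° = 111320 × 0.5975 ≈ 66509.7 m.
So at most 0.0001° × 66509.7 ≈ 6.65097 m east–west.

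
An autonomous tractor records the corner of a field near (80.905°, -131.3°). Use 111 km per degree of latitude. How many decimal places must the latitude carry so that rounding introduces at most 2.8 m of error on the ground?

5 decimal places

One degree of latitude covers 111000 m.
Rounding to N decimal places gives at most 0.5 × 10⁻ᴺ degrees of error, i.e. 0.5 × 10⁻ᴺ × 111000 m.
Setting 55500 × 10⁻ᴺ ≤ 2.8 gives 10ᴺ ≥ 1.982e+04, i.e. N ≥ 4.30.
So 5 decimal places suffice (0.555 m); 4 would allow up to 5.55 m.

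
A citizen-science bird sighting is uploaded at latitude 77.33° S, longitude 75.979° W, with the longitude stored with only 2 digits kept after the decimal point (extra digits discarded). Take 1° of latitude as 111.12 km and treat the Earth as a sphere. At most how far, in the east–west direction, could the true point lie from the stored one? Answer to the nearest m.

Truncating at 2 decimal places can drop up to a full unit in the last place, so the longitude may be off by as much as 0.01°.
One degree of longitude at 77.33° is 111120 × cos 77.33° ≈ 111120 × 0.2193 = 24372.5 m.
East–west error: 0.01° × 24372.5 m/° ≈ 243.725 m.

244 m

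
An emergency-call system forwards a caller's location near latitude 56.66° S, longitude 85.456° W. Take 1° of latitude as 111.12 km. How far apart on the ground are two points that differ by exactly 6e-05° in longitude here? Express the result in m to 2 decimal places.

3.66 m

6e-05° of longitude at 56.66° is 6e-05 × 111120 × cos 56.66° ≈ 6e-05 × 61072.2 = 3.66433 m.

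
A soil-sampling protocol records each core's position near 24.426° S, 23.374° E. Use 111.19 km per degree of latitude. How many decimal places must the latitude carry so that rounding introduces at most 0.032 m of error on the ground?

One degree of latitude covers 111190 m.
Rounding to N decimal places gives at most 0.5 × 10⁻ᴺ degrees of error, i.e. 0.5 × 10⁻ᴺ × 111190 m.
Need 0.5 × 111190 × 10⁻ᴺ ≤ 0.032 → 10⁻ᴺ ≤ 5.756e-07, so N ≥ 6.24.
So 7 decimal places suffice (0.00556 m); 6 would allow up to 0.0556 m.

7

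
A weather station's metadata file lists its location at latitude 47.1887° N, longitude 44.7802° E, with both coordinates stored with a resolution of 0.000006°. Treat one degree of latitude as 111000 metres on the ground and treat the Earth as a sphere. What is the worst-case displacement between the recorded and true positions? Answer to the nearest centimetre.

40 centimetres

With a 0.000006° grid the true value lies within half a step, ±0.000006°/2 = ±3e-06°, of the stored one.
N–S: 3e-06° × 111000 m/° = 0.333 m.
Longitude error → 3e-06 × 111000 × cos 47.1887° = 3e-06 × 111000 × 0.6796 ≈ 0.226302 m.
Combining orthogonally: (0.333² + 0.226302²)^½ ≈ 0.402619 m.
That is 0.402619 m = 40.262 cm.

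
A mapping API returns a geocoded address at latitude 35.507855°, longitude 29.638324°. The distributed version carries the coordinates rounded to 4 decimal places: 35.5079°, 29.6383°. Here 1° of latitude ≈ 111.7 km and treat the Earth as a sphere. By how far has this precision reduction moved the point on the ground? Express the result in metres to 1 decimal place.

5.5 metres

The latitude changed by -0.000045° and the longitude by +0.000024°.
North–south shift: -0.000045 × 111700 = -5.0265 m.
E–W at 35.5079°: 0.000024° × 111700 × cos 35.5079° = 0.000024 × 111700 × 0.8140 ≈ 2.18227 m.
Distance: √(5.0265² + 2.18227²) ≈ 5.47978 m.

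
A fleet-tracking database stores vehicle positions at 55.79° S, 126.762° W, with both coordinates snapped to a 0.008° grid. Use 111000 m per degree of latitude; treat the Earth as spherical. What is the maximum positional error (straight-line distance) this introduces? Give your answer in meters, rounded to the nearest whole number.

509 meters

With a 0.008° grid the true value lies within half a step, ±0.008°/2 = ±0.004°, of the stored one.
North–south component: 0.004° × 111000 = 444 m.
Longitude error → 0.004 × 111000 × cos 55.79° = 0.004 × 111000 × 0.5622 ≈ 249.629 m.
Worst case both components are at the extreme and orthogonal: √(444² + 249.629²) ≈ 509.363 m.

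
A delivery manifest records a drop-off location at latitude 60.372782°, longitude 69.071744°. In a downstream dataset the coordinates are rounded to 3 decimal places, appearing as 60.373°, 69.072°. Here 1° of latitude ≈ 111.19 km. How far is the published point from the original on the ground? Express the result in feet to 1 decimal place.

The latitude changed by -0.000218° and the longitude by -0.000256°.
N–S: -0.000218° × 111190 m/° = -24.2394 m.
E–W at 60.373°: -0.000256° × 111190 × cos 60.373° = -0.000256 × 111190 × 0.4944 ≈ -14.0715 m.
Hypotenuse of the two orthogonal shifts: √(24.2394² + 14.0715²) = 28.0278 m.
In feet: 28.0278 m ÷ 0.3048 ≈ 91.955 ft.

92.0 feet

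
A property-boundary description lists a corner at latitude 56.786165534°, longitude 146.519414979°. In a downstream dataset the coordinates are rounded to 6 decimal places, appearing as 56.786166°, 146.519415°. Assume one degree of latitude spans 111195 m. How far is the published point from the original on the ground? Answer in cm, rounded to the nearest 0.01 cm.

The latitude changed by -0.000000466° and the longitude by -0.000000021°.
N–S: -0.000000466° × 111195 m/° = -0.0518169 m.
East–west at this latitude: -0.000000021° × 111195 × cos 56.7862° ≈ -0.000000021 × 60908.8 = -0.00127908 m.
Combined displacement = (0.0518169² + 0.00127908²)^½ ≈ 0.0518327 m.
That is 0.0518327 m = 5.1833 cm.

5.18 cm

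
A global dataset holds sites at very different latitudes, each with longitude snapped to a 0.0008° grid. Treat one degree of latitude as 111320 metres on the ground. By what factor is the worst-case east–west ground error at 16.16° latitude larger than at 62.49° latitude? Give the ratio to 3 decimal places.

2.079

With a 0.0008° grid the true value lies within half a step, ±0.0008°/2 = ±0.0004°, of the stored one.
Error at 16.16° = 0.0004° × 111320 × cos 16.16° ≈ 44.528 × 0.9605 = 42.769 m.
Error at 62.49° = 0.0004° × 111320 × cos 62.49° ≈ 44.528 × 0.4619 = 20.568 m.
Ratio: 42.769 / 20.568 = cos 16.16° / cos 62.49° ≈ 2.0794.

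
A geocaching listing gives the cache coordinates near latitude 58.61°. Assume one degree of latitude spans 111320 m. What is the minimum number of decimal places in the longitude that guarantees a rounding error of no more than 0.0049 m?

7 decimal places

At 58.61° one degree of longitude covers 111320 × cos 58.61° ≈ 111320 × 0.5209 ≈ 57982.2 m.
Rounding to N decimal places gives at most 0.5 × 10⁻ᴺ degrees of error, i.e. 0.5 × 10⁻ᴺ × 57982.2 m.
Need 0.5 × 57982.2 × 10⁻ᴺ ≤ 0.0049 → 10⁻ᴺ ≤ 1.690e-07, so N ≥ 6.77.
At 6 places the error can reach 0.029 m, but 7 places keeps it to 0.0029 m.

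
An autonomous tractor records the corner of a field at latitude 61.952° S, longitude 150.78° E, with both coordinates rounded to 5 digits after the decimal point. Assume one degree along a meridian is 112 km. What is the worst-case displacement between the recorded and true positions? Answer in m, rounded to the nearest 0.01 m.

Rounding to 5 decimal places leaves each coordinate within ±5e-06° of the true value.
Latitude error → 5e-06 × 112000 = 0.56 m along the meridian.
Longitude error → 5e-06 × 112000 × cos 61.952° = 5e-06 × 112000 × 0.4702 ≈ 0.263318 m.
The two errors are perpendicular, so the maximum displacement is √(0.56² + 0.263318²) ≈ 0.618819 m.

0.62 m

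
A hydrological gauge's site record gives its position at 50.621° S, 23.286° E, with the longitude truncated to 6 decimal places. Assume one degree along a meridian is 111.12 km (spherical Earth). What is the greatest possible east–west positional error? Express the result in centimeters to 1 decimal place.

Truncating at 6 decimal places can drop up to a full unit in the last place, so the longitude may be off by as much as 1e-06°.
At latitude 50.621° a degree of longitude spans 111120 m × cos 50.621° = 111120 × 0.6344 ≈ 70499.8 m.
So at most 1e-06° × 70499.8 ≈ 0.0704998 m east–west.
That is 0.0704998 m = 7.05 cm.

7.0 centimeters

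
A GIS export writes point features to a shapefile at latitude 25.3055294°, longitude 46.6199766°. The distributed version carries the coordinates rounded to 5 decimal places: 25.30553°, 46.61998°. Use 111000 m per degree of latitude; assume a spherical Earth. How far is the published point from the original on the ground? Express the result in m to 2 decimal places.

The latitude changed by -0.0000006° and the longitude by -0.0000034°.
N–S: -0.0000006° × 111000 m/° = -0.0666 m.
E–W at 25.3055°: -0.0000034° × 111000 × cos 25.3055° = -0.0000034 × 111000 × 0.9040 ≈ -0.341185 m.
Combined displacement = (0.0666² + 0.341185²)^½ ≈ 0.347625 m.

0.35 m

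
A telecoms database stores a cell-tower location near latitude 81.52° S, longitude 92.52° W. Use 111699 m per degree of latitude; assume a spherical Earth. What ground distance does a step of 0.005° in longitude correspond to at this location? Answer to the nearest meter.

One degree of longitude here spans 111699 × cos 81.52° = 111699 × 0.1475 ≈ 16471.6 m; 0.005° of that is 82.358 m.

82 meters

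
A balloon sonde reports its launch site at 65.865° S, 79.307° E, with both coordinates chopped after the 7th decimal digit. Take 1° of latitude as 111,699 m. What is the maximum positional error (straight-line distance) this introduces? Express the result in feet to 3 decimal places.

Truncating at 7 decimal places can drop up to a full unit in the last place, so each coordinate may be off by as much as 1e-07°.
Latitude error → 1e-07 × 111699 = 0.0111699 m along the meridian.
East–west component at 65.865°: 1e-07° × 111699 × cos 65.865° ≈ 1e-07 × 45672.4 ≈ 0.00456724 m.
The two errors are perpendicular, so the maximum displacement is √(0.0111699² + 0.00456724²) ≈ 0.0120676 m.
In feet: 0.0120676 m ÷ 0.3048 ≈ 0.039592 ft.

0.040 feet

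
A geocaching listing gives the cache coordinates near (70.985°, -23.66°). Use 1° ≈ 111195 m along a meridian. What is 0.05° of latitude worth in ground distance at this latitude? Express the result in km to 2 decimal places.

5.56 km

0.05° × 111195 m/° = 5559.75 m.
That is 5559.75 m = 5.5598 km.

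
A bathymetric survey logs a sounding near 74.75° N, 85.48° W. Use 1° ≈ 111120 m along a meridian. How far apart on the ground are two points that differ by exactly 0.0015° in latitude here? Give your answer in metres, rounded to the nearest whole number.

167 metres

0.0015° × 111120 m/° = 166.68 m.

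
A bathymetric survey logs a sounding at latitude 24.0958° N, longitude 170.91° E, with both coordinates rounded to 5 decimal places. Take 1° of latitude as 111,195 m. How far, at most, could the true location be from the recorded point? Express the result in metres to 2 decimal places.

0.75 metres

Rounding to 5 decimal places leaves each coordinate within ±5e-06° of the true value.
North–south component: 5e-06° × 111195 = 0.555975 m.
East–west component at 24.0958°: 5e-06° × 111195 × cos 24.0958° ≈ 5e-06 × 101506 ≈ 0.50753 m.
Combining orthogonally: (0.555975² + 0.50753²)^½ ≈ 0.752791 m.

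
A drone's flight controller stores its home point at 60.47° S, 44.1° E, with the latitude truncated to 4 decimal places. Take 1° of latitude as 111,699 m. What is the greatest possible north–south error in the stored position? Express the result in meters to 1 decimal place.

11.2 meters

Truncating at 4 decimal places can drop up to a full unit in the last place, so the latitude may be off by as much as 0.0001°.
So the N–S error is at most 0.0001 × 111699 = 11.1699 m.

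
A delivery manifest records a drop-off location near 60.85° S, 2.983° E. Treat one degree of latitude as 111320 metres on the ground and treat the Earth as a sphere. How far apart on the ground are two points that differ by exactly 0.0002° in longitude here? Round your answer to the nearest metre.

11 metres

One degree of longitude here spans 111320 × cos 60.85° = 111320 × 0.4871 ≈ 54223.7 m; 0.0002° of that is 10.8447 m.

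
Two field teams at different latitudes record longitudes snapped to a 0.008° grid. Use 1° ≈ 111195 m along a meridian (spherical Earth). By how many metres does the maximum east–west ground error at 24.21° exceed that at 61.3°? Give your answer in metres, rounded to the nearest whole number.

With a 0.008° grid the true value lies within half a step, ±0.008°/2 = ±0.004°, of the stored one.
Error at 24.21° = 0.004° × 111195 × cos 24.21° ≈ 444.78 × 0.9120 = 405.66 m.
Error at 61.3° = 0.004° × 111195 × cos 61.3° ≈ 444.78 × 0.4802 = 213.59 m.
So the lower-latitude error exceeds the higher by 405.66 − 213.59 = 192.07 m.

192 metres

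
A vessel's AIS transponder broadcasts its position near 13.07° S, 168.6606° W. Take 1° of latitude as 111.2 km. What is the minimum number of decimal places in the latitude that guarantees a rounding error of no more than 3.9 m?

One degree of latitude covers 111200 m.
With N decimal places the half-ulp bound is 0.5·10⁻ᴺ°, or 0.5·10⁻ᴺ × 111200 m on the ground.
Need 0.5 × 111200 × 10⁻ᴺ ≤ 3.9 → 10⁻ᴺ ≤ 7.014e-05, so N ≥ 4.15.
N = 4 would give 5.56 m (too coarse); N = 5 gives 0.556 m ≤ 3.9 m.

5 decimal places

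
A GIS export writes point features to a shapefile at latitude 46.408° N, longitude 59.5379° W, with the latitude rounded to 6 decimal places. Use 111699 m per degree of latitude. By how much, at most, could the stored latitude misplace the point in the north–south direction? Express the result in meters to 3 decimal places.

Rounding to 6 decimal places leaves the latitude within ±5e-07° of the true value.
North–south distance: 5e-07° × 111699 m/° = 0.0558495 m.

0.056 meters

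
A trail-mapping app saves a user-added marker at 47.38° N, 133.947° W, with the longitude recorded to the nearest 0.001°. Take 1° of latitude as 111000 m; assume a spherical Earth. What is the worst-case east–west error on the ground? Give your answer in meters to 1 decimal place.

37.6 meters

Rounding to 3 decimal places leaves the longitude within ±0.0005° of the true value.
Parallels shrink by cos φ, so at 47.38° a degree of longitude is 111000 × 0.6771 ≈ 75161.7 m.
East–west error: 0.0005° × 75161.7 m/° ≈ 37.5809 m.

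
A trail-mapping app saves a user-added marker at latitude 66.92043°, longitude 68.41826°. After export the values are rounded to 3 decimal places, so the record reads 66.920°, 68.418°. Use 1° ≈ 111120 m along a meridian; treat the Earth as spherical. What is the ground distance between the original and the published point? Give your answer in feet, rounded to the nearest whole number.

The latitude changed by +0.00043° and the longitude by +0.00026°.
North–south shift: 0.00043 × 111120 = 47.7816 m.
E–W at 66.92°: 0.00026° × 111120 × cos 66.92° = 0.00026 × 111120 × 0.3920 ≈ 11.3258 m.
Combined displacement = (47.7816² + 11.3258²)^½ ≈ 49.1056 m.
Converting: 49.1056 m × 3.2808 ft/m ≈ 161.11 ft.

161 feet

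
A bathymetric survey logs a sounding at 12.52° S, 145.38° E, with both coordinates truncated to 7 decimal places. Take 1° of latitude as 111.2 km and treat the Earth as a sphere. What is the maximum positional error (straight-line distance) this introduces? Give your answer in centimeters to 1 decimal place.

1.6 centimeters

Truncating at 7 decimal places can drop up to a full unit in the last place, so each coordinate may be off by as much as 1e-07°.
N–S: 1e-07° × 111200 m/° = 0.01112 m.
Longitude error → 1e-07 × 111200 × cos 12.52° = 1e-07 × 111200 × 0.9762 ≈ 0.0108556 m.
The two errors are perpendicular, so the maximum displacement is √(0.01112² + 0.0108556²) ≈ 0.0155402 m.
That is 0.0155402 m = 1.554 cm.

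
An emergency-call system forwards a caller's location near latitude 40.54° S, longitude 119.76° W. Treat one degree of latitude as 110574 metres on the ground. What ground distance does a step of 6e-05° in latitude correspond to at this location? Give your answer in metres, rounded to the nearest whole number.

Along a meridian 6e-05° is 6e-05 × 110574 = 6.63444 m.

7 metres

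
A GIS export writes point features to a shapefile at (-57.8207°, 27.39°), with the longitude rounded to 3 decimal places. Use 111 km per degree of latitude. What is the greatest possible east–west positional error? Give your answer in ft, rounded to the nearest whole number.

97 ft

Rounding to 3 decimal places leaves the longitude within ±0.0005° of the true value.
Parallels shrink by cos φ, so at 57.8207° a degree of longitude is 111000 × 0.5326 ≈ 59115.3 m.
Maximum E–W displacement: 0.0005 × 59115.3 = 29.5577 m.
Converting: 29.5577 m × 3.2808 ft/m ≈ 96.974 ft.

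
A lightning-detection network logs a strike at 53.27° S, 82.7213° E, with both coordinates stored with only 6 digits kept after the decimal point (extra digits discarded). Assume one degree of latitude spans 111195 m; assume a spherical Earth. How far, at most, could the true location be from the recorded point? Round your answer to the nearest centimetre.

13 centimetres

Truncating at 6 decimal places can drop up to a full unit in the last place, so each coordinate may be off by as much as 1e-06°.
N–S: 1e-06° × 111195 m/° = 0.111195 m.
E–W at 53.27°: 1e-06° × 111195 × cos 53.27° = 1e-06 × 111195 × 0.5980 ≈ 0.0664996 m.
Worst case both components are at the extreme and orthogonal: √(0.111195² + 0.0664996²) ≈ 0.129563 m.
That is 0.129563 m = 12.956 cm.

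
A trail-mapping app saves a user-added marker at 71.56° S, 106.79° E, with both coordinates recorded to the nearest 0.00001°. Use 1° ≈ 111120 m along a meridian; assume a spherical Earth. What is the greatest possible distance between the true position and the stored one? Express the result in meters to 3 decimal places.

0.583 meters

Rounding to 5 decimal places leaves each coordinate within ±5e-06° of the true value.
Latitude error → 5e-06 × 111120 = 0.5556 m along the meridian.
Longitude error → 5e-06 × 111120 × cos 71.56° = 5e-06 × 111120 × 0.3163 ≈ 0.175743 m.
The two errors are perpendicular, so the maximum displacement is √(0.5556² + 0.175743²) ≈ 0.582732 m.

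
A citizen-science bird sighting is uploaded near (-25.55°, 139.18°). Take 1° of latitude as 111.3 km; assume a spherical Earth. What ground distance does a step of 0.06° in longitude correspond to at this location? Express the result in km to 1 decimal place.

At 25.55° a degree of longitude is 111300 × cos 25.55° ≈ 100416 m, so 0.06° corresponds to 6024.95 m.
That is 6024.95 m = 6.025 km.

6.0 km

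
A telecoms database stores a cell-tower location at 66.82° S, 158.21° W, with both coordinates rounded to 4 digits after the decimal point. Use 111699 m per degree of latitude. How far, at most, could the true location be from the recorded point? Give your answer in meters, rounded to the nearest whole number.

6 meters

Rounding to 4 decimal places leaves each coordinate within ±5e-05° of the true value.
North–south component: 5e-05° × 111699 = 5.58495 m.
Longitude error → 5e-05 × 111699 × cos 66.82° = 5e-05 × 111699 × 0.3936 ≈ 2.19835 m.
The two errors are perpendicular, so the maximum displacement is √(5.58495² + 2.19835²) ≈ 6.00204 m.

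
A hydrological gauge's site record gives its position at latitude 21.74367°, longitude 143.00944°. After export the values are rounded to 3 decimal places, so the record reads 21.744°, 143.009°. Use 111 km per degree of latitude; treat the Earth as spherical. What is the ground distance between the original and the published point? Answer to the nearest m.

Δlat = 21.74367 − 21.744 = -0.00033°; Δlon = 143.00944 − 143.009 = +0.00044°.
North–south shift: -0.00033 × 111000 = -36.63 m.
E–W at 21.744°: 0.00044° × 111000 × cos 21.744° = 0.00044 × 111000 × 0.9288 ≈ 45.365 m.
Combined displacement = (36.63² + 45.365²)^½ ≈ 58.3073 m.

58 m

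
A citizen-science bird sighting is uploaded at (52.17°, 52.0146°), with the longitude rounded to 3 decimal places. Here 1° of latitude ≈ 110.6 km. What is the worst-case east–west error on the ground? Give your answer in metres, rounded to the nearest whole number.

34 metres

Rounding to 3 decimal places leaves the longitude within ±0.0005° of the true value.
Parallels shrink by cos φ, so at 52.17° a degree of longitude is 110600 × 0.6133 ≈ 67833.3 m.
So at most 0.0005° × 67833.3 ≈ 33.9166 m east–west.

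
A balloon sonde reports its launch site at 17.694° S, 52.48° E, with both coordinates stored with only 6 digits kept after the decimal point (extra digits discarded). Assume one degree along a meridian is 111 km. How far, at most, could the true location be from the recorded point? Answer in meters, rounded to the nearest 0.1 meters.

0.2 meters

Truncating at 6 decimal places can drop up to a full unit in the last place, so each coordinate may be off by as much as 1e-06°.
N–S: 1e-06° × 111000 m/° = 0.111 m.
East–west component at 17.694°: 1e-06° × 111000 × cos 17.694° ≈ 1e-06 × 105749 ≈ 0.105749 m.
Combining orthogonally: (0.111² + 0.105749²)^½ ≈ 0.15331 m.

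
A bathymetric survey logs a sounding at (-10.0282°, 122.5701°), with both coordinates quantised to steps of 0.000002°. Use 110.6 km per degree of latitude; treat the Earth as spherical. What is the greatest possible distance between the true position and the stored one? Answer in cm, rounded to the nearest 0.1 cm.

15.5 cm

With a 0.000002° grid the true value lies within half a step, ±0.000002°/2 = ±1e-06°, of the stored one.
North–south component: 1e-06° × 110600 = 0.1106 m.
Longitude error → 1e-06 × 110600 × cos 10.0282° = 1e-06 × 110600 × 0.9847 ≈ 0.10891 m.
The two errors are perpendicular, so the maximum displacement is √(0.1106² + 0.10891²) ≈ 0.155222 m.
That is 0.155222 m = 15.522 cm.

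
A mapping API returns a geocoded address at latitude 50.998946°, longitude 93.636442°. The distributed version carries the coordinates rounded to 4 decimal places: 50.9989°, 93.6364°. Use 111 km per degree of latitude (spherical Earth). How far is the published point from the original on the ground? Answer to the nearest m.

Δlat = 50.998946 − 50.9989 = +0.000046°; Δlon = 93.636442 − 93.6364 = +0.000042°.
N–S: 0.000046° × 111000 m/° = 5.106 m.
E–W at 50.9989°: 0.000042° × 111000 × cos 50.9989° = 0.000042 × 111000 × 0.6293 ≈ 2.93396 m.
Distance: √(5.106² + 2.93396²) ≈ 5.88892 m.

6 m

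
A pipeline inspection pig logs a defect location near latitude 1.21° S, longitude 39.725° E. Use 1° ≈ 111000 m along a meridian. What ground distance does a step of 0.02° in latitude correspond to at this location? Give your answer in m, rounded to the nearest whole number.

Along a meridian 0.02° is 0.02 × 111000 = 2220 m.

2220 m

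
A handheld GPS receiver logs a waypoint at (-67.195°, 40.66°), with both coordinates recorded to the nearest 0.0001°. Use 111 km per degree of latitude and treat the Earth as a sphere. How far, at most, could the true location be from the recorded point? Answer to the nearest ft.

20 ft

Rounding to 4 decimal places leaves each coordinate within ±5e-05° of the true value.
North–south component: 5e-05° × 111000 = 5.55 m.
East–west component at 67.195°: 5e-05° × 111000 × cos 67.195° ≈ 5e-05 × 43023.2 ≈ 2.15116 m.
Combining orthogonally: (5.55² + 2.15116²)^½ ≈ 5.95231 m.
In feet: 5.95231 m ÷ 0.3048 ≈ 19.529 ft.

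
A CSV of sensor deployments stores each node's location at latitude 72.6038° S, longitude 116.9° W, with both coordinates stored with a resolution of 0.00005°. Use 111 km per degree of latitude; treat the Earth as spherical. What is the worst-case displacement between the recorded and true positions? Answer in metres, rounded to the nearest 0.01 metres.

2.90 metres

With a 0.00005° grid the true value lies within half a step, ±0.00005°/2 = ±2.5e-05°, of the stored one.
N–S: 2.5e-05° × 111000 m/° = 2.775 m.
E–W at 72.6038°: 2.5e-05° × 111000 × cos 72.6038° = 2.5e-05 × 111000 × 0.2990 ≈ 0.829663 m.
Combining orthogonally: (2.775² + 0.829663²)^½ ≈ 2.89637 m.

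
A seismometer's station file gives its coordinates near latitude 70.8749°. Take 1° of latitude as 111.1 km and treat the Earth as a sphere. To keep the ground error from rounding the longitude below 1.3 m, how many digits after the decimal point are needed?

5 decimal places

At 70.8749° one degree of longitude covers 111100 × cos 70.8749° ≈ 111100 × 0.3276 ≈ 36399.9 m.
N decimal places → at most half a unit in the last place, 0.5 × 10⁻ᴺ° = 36399.9/2 × 10⁻ᴺ m.
Need 0.5 × 36399.9 × 10⁻ᴺ ≤ 1.3 → 10⁻ᴺ ≤ 7.143e-05, so N ≥ 4.15.
So 5 decimal places suffice (0.182 m); 4 would allow up to 1.82 m.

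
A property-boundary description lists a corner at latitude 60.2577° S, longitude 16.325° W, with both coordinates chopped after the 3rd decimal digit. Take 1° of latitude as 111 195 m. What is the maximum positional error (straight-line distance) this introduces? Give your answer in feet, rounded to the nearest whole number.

Truncating at 3 decimal places can drop up to a full unit in the last place, so each coordinate may be off by as much as 0.001°.
N–S: 0.001° × 111195 m/° = 111.195 m.
Longitude error → 0.001 × 111195 × cos 60.2577° = 0.001 × 111195 × 0.4961 ≈ 55.1638 m.
Combining orthogonally: (111.195² + 55.1638²)^½ ≈ 124.126 m.
Converting: 124.126 m × 3.2808 ft/m ≈ 407.24 ft.

407 feet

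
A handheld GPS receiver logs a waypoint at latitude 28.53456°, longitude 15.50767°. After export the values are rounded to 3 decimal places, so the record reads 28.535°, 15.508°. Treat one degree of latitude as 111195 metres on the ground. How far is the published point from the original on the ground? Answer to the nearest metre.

The latitude changed by -0.00044° and the longitude by -0.00033°.
North–south shift: -0.00044 × 111195 = -48.9258 m.
E–W at 28.535°: -0.00033° × 111195 × cos 28.535° = -0.00033 × 111195 × 0.8785 ≈ -32.2369 m.
Distance: √(48.9258² + 32.2369²) ≈ 58.5914 m.

59 metres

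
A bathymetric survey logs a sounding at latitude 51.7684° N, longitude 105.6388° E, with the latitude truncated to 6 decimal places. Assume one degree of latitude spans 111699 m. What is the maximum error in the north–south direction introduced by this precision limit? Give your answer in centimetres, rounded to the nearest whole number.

Truncating at 6 decimal places can drop up to a full unit in the last place, so the latitude may be off by as much as 1e-06°.
Along the meridian that is 1e-06° × 111699 m/° = 0.111699 m.
That is 0.111699 m = 11.17 cm.

11 centimetres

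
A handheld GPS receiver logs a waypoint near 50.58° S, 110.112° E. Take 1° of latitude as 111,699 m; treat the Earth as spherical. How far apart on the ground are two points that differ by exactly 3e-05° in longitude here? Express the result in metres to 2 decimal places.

2.13 metres

3e-05° of longitude at 50.58° is 3e-05 × 111699 × cos 50.58° ≈ 3e-05 × 70928.9 = 2.12787 m.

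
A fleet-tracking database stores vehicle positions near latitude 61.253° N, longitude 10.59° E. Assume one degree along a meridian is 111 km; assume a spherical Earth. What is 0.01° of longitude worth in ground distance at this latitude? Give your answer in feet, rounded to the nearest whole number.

1751 feet

0.01° of longitude at 61.253° is 0.01 × 111000 × cos 61.253° ≈ 0.01 × 53384.7 = 533.847 m.
In feet: 533.847 m ÷ 0.3048 ≈ 1751.5 ft.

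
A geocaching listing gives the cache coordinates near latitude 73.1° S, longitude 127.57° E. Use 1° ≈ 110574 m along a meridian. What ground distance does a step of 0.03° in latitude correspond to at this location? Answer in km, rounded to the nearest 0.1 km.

0.03° × 110574 m/° = 3317.22 m.
That is 3317.22 m = 3.3172 km.

3.3 km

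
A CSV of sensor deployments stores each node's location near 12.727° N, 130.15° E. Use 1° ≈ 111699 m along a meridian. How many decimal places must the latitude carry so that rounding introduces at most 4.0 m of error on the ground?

5 decimal places

One degree of latitude covers 111699 m.
With N decimal places the half-ulp bound is 0.5·10⁻ᴺ°, or 0.5·10⁻ᴺ × 111699 m on the ground.
Need 0.5 × 111699 × 10⁻ᴺ ≤ 4.0 → 10⁻ᴺ ≤ 7.162e-05, so N ≥ 4.14.
So 5 decimal places suffice (0.558 m); 4 would allow up to 5.58 m.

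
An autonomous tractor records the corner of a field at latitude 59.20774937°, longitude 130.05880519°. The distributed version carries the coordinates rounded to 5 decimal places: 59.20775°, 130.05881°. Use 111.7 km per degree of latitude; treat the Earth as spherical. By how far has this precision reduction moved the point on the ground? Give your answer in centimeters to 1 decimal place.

Δlat = 59.20774937 − 59.20775 = -0.00000063°; Δlon = 130.05880519 − 130.05881 = -0.00000481°.
N–S: -0.00000063° × 111700 m/° = -0.070371 m.
E–W at 59.2077°: -0.00000481° × 111700 × cos 59.2077° = -0.00000481 × 111700 × 0.5119 ≈ -0.275046 m.
Distance: √(0.070371² + 0.275046²) ≈ 0.283906 m.
That is 0.283906 m = 28.391 cm.

28.4 centimeters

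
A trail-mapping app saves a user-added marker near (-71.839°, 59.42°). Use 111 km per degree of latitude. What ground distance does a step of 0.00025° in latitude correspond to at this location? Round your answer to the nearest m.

Along a meridian 0.00025° is 0.00025 × 111000 = 27.75 m.

28 m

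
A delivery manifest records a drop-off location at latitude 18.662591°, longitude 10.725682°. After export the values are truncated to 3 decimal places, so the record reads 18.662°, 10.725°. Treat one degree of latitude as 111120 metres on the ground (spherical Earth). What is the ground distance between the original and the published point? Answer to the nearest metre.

Δlat = 18.662591 − 18.662 = +0.000591°; Δlon = 10.725682 − 10.725 = +0.000682°.
North–south shift: 0.000591 × 111120 = 65.6719 m.
E–W at 18.662°: 0.000682° × 111120 × cos 18.662° = 0.000682 × 111120 × 0.9474 ≈ 71.7993 m.
Distance: √(65.6719² + 71.7993²) ≈ 97.3034 m.

97 metres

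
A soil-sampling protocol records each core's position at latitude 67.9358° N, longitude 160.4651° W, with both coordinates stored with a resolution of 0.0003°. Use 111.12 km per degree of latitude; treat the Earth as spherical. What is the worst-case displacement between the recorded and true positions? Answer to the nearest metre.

With a 0.0003° grid the true value lies within half a step, ±0.0003°/2 = ±0.00015°, of the stored one.
Latitude error → 0.00015 × 111120 = 16.668 m along the meridian.
Longitude error → 0.00015 × 111120 × cos 67.9358° = 0.00015 × 111120 × 0.3756 ≈ 6.26126 m.
Combining orthogonally: (16.668² + 6.26126²)^½ ≈ 17.8052 m.

18 metres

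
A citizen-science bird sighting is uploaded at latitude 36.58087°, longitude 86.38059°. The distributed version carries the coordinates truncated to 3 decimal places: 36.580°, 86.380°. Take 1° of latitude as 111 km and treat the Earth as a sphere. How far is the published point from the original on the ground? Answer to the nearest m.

110 m

Δlat = 36.58087 − 36.580 = +0.00087°; Δlon = 86.38059 − 86.380 = +0.00059°.
North–south shift: 0.00087 × 111000 = 96.57 m.
E–W at 36.58°: 0.00059° × 111000 × cos 36.58° = 0.00059 × 111000 × 0.8030 ≈ 52.5901 m.
Combined displacement = (96.57² + 52.5901²)^½ ≈ 109.961 m.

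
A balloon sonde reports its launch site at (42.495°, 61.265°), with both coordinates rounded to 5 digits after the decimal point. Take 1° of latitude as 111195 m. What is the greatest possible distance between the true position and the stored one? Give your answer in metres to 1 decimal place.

Rounding to 5 decimal places leaves each coordinate within ±5e-06° of the true value.
Latitude error → 5e-06 × 111195 = 0.555975 m along the meridian.
East–west component at 42.495°: 5e-06° × 111195 × cos 42.495° ≈ 5e-06 × 81988.1 ≈ 0.409941 m.
Worst case both components are at the extreme and orthogonal: √(0.555975² + 0.409941²) ≈ 0.690767 m.

0.7 metres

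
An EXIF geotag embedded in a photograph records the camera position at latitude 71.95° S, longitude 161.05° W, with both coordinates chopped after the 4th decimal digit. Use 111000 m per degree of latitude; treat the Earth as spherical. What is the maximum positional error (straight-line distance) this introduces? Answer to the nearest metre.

Truncating at 4 decimal places can drop up to a full unit in the last place, so each coordinate may be off by as much as 0.0001°.
North–south component: 0.0001° × 111000 = 11.1 m.
East–west component at 71.95°: 0.0001° × 111000 × cos 71.95° ≈ 0.0001 × 34393 ≈ 3.4393 m.
Worst case both components are at the extreme and orthogonal: √(11.1² + 3.4393²) ≈ 11.6206 m.

12 metres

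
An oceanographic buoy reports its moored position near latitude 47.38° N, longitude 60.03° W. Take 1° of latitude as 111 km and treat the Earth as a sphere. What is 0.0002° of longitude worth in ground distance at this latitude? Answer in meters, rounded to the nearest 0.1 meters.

At 47.38° a degree of longitude is 111000 × cos 47.38° ≈ 75161.7 m, so 0.0002° corresponds to 15.0323 m.

15.0 meters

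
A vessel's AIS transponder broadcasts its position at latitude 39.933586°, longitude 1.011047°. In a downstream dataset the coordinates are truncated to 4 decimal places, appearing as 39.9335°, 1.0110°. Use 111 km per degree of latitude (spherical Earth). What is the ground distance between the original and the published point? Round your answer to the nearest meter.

Δlat = 39.933586 − 39.9335 = +0.000086°; Δlon = 1.011047 − 1.0110 = +0.000047°.
N–S: 0.000086° × 111000 m/° = 9.546 m.
East–west at this latitude: 0.000047° × 111000 × cos 39.9335° ≈ 0.000047 × 85113.7 = 4.00034 m.
Hypotenuse of the two orthogonal shifts: √(9.546² + 4.00034²) = 10.3503 m.

10 meters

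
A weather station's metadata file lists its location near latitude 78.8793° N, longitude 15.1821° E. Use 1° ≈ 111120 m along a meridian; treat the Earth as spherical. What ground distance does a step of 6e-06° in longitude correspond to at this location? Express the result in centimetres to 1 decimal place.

6e-06° of longitude at 78.8793° is 6e-06 × 111120 × cos 78.8793° ≈ 6e-06 × 21432.4 = 0.128595 m.
That is 0.128595 m = 12.859 cm.

12.9 centimetres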